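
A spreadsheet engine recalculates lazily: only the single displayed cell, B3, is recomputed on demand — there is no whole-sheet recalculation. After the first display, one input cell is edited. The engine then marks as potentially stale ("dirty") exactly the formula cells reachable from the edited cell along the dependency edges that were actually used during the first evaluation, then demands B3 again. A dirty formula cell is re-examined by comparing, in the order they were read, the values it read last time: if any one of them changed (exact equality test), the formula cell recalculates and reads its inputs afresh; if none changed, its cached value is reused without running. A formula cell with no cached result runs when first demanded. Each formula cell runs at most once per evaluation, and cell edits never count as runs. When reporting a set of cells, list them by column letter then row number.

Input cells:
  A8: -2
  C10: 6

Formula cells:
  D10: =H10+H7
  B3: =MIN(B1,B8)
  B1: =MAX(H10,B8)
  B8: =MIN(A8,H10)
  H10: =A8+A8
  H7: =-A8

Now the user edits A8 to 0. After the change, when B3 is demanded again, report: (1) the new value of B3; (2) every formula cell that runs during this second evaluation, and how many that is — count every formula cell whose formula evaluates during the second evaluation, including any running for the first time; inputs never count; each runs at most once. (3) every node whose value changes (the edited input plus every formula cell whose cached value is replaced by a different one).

First evaluation (everything demanded from the output):
  H10 = -2 + -2 = -4
  B8 = MIN(-2, -4) = -4
  B1 = MAX(-4, -4) = -4
  B3 = MIN(-4, -4) = -4

Propagation after the edit:
  H10: runs — A8 -2->0; A8 -2->0; result 0.
  B8: runs — A8 -2->0; H10 -4->0; result 0.
  B1: runs — H10 -4->0; B8 -4->0; result 0.
  B3: runs — B1 -4->0; B8 -4->0; result 0.

New value of B3: 0.
Formula cells that run: B1, B3, B8, H10 — 4 in total.
Values that change: A8, B1, B3, B8, H10.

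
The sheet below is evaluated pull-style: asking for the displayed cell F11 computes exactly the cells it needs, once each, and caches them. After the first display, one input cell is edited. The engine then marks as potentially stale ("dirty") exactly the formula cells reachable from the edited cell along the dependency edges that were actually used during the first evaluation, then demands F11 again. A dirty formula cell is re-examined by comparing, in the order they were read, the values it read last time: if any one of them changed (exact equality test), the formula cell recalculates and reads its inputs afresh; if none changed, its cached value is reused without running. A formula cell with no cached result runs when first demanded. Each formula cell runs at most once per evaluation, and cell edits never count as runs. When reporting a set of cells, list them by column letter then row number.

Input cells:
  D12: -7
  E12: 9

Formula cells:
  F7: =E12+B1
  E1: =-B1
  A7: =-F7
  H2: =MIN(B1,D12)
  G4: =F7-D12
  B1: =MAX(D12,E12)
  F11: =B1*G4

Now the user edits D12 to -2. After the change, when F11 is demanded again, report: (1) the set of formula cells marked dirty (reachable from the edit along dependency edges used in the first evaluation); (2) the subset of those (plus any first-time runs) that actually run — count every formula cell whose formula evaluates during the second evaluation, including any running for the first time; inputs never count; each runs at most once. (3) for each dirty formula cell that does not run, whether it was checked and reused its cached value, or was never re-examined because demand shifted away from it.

The edit dirties: B1, F7, F11, G4.
3 formula cells run: B1, F11, G4.
Cache hits after checking: F7.
Note where the cutoff bites: F7 is checked, finds nothing changed, and keeps its cache.

First demand of the output computes:
  B1 = MAX(-7, 9) = 9
  F7 = 9 + 9 = 18
  G4 = 18 - -7 = 25
  F11 = 9 * 25 = 225

After the edit, cleaning proceeds:
  B1: a read changed (D12 -7->-2) — executes, giving 9 — identical to its old value.
  F7: dirty, but its reads are unchanged (E12 unchanged, B1 unchanged); cached 18 stands.
  G4: a read changed (D12 -7->-2) — executes, giving 20.
  F11: a read changed (G4 25->20) — executes, giving 180.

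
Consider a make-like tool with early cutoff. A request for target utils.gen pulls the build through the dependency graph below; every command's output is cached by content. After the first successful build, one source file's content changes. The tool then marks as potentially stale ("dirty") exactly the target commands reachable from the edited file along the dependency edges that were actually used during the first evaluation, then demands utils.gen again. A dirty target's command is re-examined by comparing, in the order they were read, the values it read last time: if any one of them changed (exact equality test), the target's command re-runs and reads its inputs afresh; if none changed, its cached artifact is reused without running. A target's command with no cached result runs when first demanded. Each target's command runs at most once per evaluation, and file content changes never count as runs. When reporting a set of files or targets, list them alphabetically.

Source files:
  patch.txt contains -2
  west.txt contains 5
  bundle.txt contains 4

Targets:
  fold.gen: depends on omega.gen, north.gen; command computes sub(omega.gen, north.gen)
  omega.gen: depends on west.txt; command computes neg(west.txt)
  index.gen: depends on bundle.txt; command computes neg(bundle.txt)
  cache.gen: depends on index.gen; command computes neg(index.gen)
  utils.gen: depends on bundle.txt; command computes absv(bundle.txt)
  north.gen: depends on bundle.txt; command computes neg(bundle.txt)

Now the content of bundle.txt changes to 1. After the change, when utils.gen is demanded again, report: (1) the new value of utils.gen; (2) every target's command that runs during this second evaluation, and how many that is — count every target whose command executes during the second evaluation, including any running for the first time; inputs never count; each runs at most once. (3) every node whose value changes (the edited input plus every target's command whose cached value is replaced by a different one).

First demand of the output computes:
  utils.gen = absv(4) = 4

After the edit, cleaning proceeds:
  utils.gen: a read changed (bundle.txt 4->1) — executes, giving 1.

Demanding utils.gen again yields 1.
1 target commands run: utils.gen.
The nodes whose values change: bundle.txt, utils.gen.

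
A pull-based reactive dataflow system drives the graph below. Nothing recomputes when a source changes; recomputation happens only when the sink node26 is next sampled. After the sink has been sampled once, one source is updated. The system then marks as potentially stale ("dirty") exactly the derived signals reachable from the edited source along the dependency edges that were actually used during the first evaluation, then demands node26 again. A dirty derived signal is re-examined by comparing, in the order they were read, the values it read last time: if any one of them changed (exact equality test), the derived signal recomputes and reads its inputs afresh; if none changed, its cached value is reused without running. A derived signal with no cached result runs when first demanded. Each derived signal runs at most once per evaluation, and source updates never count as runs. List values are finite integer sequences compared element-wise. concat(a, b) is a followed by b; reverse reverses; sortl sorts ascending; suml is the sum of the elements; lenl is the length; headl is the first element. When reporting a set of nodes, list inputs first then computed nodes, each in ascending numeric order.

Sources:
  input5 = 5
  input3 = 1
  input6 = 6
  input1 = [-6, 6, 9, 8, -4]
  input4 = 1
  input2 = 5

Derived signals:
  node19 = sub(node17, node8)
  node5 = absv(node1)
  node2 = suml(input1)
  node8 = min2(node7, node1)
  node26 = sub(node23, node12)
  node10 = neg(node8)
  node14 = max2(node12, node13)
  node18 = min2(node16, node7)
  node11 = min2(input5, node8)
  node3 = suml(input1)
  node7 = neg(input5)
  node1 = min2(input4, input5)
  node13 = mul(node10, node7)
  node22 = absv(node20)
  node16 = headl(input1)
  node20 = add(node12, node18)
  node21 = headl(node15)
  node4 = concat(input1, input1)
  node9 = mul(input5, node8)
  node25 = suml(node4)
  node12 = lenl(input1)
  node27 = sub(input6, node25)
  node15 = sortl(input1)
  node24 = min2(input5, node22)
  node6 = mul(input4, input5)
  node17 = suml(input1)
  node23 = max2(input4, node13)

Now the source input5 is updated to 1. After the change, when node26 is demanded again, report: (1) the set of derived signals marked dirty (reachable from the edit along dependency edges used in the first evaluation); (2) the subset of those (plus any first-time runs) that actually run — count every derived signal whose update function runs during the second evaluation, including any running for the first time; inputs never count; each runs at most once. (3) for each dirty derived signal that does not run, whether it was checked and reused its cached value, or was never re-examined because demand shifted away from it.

First evaluation (everything demanded from the output):
  node1 = min2(1, 5) = 1
  node7 = neg(5) = -5
  node8 = min2(-5, 1) = -5
  node10 = neg(-5) = 5
  node12 = lenl([-6, 6, 9, 8, -4]) = 5
  node13 = mul(5, -5) = -25
  node23 = max2(1, -25) = 1
  node26 = sub(1, 5) = -4

Propagation after the edit:
  node1: runs — input5 5->1; result 1 (same value as before).
  node7: runs — input5 5->1; result -1.
  node8: runs — node7 -5->-1; result -1.
  node10: runs — node8 -5->-1; result 1.
  node13: runs — node10 5->1; node7 -5->-1; result -1.
  node23: runs — node13 -25->-1; result 1 (same value as before).
  node26: checked — values it read are unchanged (node23 unchanged, node12 unchanged); reused cached -4 without running.

Key observation: the cutoff stops propagation at node26 — its inputs' values are unchanged, so it reuses its cache.

Marked dirty: node1, node7, node8, node10, node13, node23, node26.
Derived signals that run: node1, node7, node8, node10, node13, node23 — 6 in total.
Checked but reused from cache: node26.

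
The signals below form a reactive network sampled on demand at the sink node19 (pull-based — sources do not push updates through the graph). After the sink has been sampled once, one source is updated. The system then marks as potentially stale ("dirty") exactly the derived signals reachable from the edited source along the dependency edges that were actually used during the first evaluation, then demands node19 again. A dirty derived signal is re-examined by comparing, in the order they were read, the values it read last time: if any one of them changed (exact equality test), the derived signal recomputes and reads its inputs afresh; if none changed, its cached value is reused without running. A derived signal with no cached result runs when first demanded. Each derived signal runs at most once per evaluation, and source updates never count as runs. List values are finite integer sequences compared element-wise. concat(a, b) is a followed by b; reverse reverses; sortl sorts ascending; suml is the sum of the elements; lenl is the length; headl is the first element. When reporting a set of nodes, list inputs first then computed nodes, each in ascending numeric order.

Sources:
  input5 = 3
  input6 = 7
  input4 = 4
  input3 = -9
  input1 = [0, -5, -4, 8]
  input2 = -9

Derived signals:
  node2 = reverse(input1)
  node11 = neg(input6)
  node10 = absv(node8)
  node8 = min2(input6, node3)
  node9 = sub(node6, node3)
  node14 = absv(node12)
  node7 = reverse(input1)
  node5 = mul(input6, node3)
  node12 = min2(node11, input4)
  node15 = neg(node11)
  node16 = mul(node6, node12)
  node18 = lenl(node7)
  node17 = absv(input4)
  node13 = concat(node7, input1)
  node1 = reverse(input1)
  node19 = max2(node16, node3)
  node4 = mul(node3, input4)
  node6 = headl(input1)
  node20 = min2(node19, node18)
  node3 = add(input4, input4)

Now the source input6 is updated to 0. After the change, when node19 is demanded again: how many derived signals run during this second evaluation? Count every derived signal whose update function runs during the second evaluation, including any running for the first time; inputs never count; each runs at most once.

Initial pass — values computed on the first demand:
  node3 = add(4, 4) = 8
  node6 = headl([0, -5, -4, 8]) = 0
  node11 = neg(7) = -7
  node12 = min2(-7, 4) = -7
  node16 = mul(0, -7) = 0
  node19 = max2(0, 8) = 8

Second demand — change propagation:
  node11: re-runs because input6 7->0; new result 0.
  node12: re-runs because node11 -7->0; new result 0.
  node16: re-runs because node12 -7->0; new result 0 (unchanged).
  node19: re-examined; everything it read last time is the same (node16 unchanged, node3 unchanged) — cache 8 kept, no run.

The important point: node16 recomputes to an identical value, and the output ends up unchanged.

Run set: node11, node12, node16 (3 run).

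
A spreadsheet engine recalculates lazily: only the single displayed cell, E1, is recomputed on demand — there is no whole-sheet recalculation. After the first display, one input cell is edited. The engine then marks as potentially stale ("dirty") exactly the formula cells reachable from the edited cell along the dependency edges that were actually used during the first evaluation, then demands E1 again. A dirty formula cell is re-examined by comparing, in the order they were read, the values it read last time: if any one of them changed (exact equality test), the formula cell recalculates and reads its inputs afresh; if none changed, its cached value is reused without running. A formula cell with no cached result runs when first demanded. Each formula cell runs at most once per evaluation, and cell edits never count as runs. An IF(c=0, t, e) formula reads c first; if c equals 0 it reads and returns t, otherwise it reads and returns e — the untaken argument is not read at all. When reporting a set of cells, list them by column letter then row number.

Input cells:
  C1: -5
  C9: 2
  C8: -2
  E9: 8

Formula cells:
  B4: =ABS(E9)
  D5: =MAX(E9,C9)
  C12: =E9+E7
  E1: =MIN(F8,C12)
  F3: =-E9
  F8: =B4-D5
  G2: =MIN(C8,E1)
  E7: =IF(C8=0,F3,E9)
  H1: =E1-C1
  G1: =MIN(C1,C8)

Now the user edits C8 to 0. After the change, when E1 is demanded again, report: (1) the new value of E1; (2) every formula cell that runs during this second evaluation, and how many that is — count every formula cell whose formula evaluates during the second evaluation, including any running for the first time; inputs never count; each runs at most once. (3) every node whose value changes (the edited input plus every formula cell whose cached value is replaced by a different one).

First evaluation (everything demanded from the output):
  B4 = ABS(8) = 8
  D5 = MAX(8, 2) = 8
  E7 = IF(C8=0: C8=-2 -> else branch E9) = 8
  C12 = 8 + 8 = 16
  F8 = 8 - 8 = 0
  E1 = MIN(0, 16) = 0

Propagation after the edit:
  F3: demanded for the first time — runs, produces -8.
  E7: runs — C8 -2->0; result -8.
  C12: runs — E7 8->-8; result 0.
  E1: runs — C12 16->0; result 0 (same value as before).

Key observation: a condition flipped, so demand reaches new nodes — F3 runs for the first time.

New value of E1: 0.
Formula cells that run: C12, E1, E7, F3 — 4 in total.
Values that change: C8, C12, E7.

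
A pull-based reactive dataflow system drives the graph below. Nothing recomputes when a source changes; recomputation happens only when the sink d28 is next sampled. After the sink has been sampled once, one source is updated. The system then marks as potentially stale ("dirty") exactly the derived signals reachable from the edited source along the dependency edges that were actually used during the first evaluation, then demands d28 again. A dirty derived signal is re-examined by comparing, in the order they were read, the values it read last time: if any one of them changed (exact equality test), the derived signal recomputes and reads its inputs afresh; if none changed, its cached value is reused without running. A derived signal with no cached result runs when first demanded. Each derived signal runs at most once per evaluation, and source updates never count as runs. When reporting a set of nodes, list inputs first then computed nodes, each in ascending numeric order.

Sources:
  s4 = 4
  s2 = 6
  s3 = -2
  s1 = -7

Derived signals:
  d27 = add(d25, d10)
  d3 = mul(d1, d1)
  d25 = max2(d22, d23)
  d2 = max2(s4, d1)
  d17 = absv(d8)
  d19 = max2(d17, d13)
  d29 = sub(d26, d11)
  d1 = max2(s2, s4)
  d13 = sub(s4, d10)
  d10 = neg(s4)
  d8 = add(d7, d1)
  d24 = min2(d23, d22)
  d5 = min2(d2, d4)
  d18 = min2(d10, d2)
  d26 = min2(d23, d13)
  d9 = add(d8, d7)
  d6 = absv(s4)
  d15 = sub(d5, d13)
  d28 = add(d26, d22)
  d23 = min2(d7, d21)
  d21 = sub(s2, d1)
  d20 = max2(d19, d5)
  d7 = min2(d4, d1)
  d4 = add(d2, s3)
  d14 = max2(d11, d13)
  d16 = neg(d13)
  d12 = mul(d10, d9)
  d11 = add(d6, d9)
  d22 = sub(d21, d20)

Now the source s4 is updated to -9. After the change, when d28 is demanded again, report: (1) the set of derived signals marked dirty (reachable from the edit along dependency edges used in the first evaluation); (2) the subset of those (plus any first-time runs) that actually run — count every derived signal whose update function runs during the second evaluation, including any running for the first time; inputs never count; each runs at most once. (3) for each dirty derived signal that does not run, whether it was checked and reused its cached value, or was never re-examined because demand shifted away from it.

First evaluation (everything demanded from the output):
  d1 = max2(6, 4) = 6
  d2 = max2(4, 6) = 6
  d4 = add(6, -2) = 4
  d5 = min2(6, 4) = 4
  d7 = min2(4, 6) = 4
  d8 = add(4, 6) = 10
  d10 = neg(4) = -4
  d13 = sub(4, -4) = 8
  d17 = absv(10) = 10
  d19 = max2(10, 8) = 10
  d20 = max2(10, 4) = 10
  d21 = sub(6, 6) = 0
  d22 = sub(0, 10) = -10
  d23 = min2(4, 0) = 0
  d26 = min2(0, 8) = 0
  d28 = add(0, -10) = -10

Propagation after the edit:
  d1: runs — s4 4->-9; result 6 (same value as before).
  d2: runs — s4 4->-9; result 6 (same value as before).
  d4: checked — values it read are unchanged (d2 unchanged, s3 unchanged); reused cached 4 without running.
  d5: checked — values it read are unchanged (d2 unchanged, d4 unchanged); reused cached 4 without running.
  d7: checked — values it read are unchanged (d4 unchanged, d1 unchanged); reused cached 4 without running.
  d8: checked — values it read are unchanged (d7 unchanged, d1 unchanged); reused cached 10 without running.
  d10: runs — s4 4->-9; result 9.
  d13: runs — s4 4->-9; d10 -4->9; result -18.
  d17: checked — values it read are unchanged (d8 unchanged); reused cached 10 without running.
  d19: runs — d13 8->-18; result 10 (same value as before).
  d20: checked — values it read are unchanged (d19 unchanged, d5 unchanged); reused cached 10 without running.
  d21: checked — values it read are unchanged (s2 unchanged, d1 unchanged); reused cached 0 without running.
  d22: checked — values it read are unchanged (d21 unchanged, d20 unchanged); reused cached -10 without running.
  d23: checked — values it read are unchanged (d7 unchanged, d21 unchanged); reused cached 0 without running.
  d26: runs — d13 8->-18; result -18.
  d28: runs — d26 0->-18; result -28.

Key observation: the cutoff stops propagation at d4 — its inputs' values are unchanged, so it reuses its cache.

Marked dirty: d1, d2, d4, d5, d7, d8, d10, d13, d17, d19, d20, d21, d22, d23, d26, d28.
Derived signals that run: d1, d2, d10, d13, d19, d26, d28 — 7 in total.
Checked but reused from cache: d4, d5, d7, d8, d17, d20, d21, d22, d23.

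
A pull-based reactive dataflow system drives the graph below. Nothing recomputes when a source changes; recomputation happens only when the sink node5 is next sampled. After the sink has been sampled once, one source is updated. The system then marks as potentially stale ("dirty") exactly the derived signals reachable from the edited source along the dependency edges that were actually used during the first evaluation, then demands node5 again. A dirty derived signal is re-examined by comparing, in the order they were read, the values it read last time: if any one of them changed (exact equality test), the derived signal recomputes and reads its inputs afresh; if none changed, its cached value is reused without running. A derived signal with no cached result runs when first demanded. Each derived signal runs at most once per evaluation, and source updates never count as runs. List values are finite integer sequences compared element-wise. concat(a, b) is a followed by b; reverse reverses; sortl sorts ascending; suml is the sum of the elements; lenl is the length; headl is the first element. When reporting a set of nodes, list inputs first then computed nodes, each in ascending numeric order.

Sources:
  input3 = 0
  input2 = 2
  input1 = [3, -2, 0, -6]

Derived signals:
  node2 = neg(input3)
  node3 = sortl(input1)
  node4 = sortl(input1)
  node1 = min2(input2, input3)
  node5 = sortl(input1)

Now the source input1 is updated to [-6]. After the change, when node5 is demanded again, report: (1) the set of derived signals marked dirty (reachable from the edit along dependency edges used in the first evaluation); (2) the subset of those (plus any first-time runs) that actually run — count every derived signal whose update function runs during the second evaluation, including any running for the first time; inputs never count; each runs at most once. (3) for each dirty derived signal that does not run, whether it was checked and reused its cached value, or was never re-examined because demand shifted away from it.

First evaluation (everything demanded from the output):
  node5 = sortl([3, -2, 0, -6]) = [-6, -2, 0, 3]

Propagation after the edit:
  node5: runs — input1 [3, -2, 0, -6]->[-6]; result [-6].

Marked dirty: node5.
Derived signals that run: node5 — 1 in total.
Every dirty derived signal ran.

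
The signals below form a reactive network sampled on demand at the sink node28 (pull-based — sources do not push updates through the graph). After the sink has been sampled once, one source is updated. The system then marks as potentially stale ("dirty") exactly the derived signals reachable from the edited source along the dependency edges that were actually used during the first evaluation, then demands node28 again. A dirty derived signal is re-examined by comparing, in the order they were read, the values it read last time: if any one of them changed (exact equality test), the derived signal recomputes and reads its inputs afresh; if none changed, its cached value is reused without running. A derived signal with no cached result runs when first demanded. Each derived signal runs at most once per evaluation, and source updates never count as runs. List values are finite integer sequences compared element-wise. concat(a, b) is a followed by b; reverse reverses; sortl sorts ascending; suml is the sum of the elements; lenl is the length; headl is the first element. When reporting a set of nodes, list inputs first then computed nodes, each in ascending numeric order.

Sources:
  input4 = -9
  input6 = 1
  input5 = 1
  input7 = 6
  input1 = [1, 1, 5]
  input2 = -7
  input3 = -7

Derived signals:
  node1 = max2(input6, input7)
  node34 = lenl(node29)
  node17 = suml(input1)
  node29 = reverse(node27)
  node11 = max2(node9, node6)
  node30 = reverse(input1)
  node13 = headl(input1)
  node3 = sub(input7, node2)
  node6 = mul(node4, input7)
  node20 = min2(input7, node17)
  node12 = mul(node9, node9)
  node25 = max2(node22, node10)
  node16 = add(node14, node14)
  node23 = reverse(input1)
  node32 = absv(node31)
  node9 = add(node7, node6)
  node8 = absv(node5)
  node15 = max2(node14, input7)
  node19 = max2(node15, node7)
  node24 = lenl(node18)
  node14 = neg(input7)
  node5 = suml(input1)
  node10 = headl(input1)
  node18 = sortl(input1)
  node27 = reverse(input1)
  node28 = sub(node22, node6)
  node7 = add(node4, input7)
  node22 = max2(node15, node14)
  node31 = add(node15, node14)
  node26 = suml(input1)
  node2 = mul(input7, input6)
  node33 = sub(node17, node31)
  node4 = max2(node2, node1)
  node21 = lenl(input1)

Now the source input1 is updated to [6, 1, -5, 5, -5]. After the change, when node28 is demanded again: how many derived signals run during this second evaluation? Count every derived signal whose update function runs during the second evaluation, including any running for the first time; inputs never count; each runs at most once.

Initial pass — values computed on the first demand:
  node1 = max2(1, 6) = 6
  node2 = mul(6, 1) = 6
  node4 = max2(6, 6) = 6
  node6 = mul(6, 6) = 36
  node14 = neg(6) = -6
  node15 = max2(-6, 6) = 6
  node22 = max2(6, -6) = 6
  node28 = sub(6, 36) = -30

Second demand — change propagation:
  no demanded computation ever read input1, so the edit dirties nothing and nothing runs.

The important point: nothing the output needs ever reads input1, so the edit is invisible to it.

Run set: none (0 run).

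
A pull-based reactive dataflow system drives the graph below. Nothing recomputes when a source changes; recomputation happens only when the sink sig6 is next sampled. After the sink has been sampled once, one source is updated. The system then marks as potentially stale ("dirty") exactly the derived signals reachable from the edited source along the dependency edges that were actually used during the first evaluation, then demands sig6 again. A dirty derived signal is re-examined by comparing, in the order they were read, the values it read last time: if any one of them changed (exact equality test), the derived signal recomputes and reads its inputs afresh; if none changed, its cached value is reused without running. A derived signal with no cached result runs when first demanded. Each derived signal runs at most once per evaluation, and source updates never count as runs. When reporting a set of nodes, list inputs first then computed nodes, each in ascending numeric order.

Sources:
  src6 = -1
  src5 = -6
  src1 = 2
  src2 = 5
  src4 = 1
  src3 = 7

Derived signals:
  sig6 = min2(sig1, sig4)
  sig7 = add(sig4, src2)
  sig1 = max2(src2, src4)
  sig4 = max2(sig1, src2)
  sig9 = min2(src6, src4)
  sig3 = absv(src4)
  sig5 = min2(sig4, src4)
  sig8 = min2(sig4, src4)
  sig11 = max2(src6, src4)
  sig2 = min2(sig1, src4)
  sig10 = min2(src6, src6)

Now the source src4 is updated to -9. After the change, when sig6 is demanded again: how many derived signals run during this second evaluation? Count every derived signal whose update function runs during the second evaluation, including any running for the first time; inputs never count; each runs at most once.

First evaluation (everything demanded from the output):
  sig1 = max2(5, 1) = 5
  sig4 = max2(5, 5) = 5
  sig6 = min2(5, 5) = 5

Propagation after the edit:
  sig1: runs — src4 1->-9; result 5 (same value as before).
  sig4: checked — values it read are unchanged (sig1 unchanged, src2 unchanged); reused cached 5 without running.
  sig6: checked — values it read are unchanged (sig1 unchanged, sig4 unchanged); reused cached 5 without running.

Key observation: the change is absorbed at sig1 — it re-runs but produces the same value, and the output's value is unchanged.

Derived signals that run: sig1 — 1 in total.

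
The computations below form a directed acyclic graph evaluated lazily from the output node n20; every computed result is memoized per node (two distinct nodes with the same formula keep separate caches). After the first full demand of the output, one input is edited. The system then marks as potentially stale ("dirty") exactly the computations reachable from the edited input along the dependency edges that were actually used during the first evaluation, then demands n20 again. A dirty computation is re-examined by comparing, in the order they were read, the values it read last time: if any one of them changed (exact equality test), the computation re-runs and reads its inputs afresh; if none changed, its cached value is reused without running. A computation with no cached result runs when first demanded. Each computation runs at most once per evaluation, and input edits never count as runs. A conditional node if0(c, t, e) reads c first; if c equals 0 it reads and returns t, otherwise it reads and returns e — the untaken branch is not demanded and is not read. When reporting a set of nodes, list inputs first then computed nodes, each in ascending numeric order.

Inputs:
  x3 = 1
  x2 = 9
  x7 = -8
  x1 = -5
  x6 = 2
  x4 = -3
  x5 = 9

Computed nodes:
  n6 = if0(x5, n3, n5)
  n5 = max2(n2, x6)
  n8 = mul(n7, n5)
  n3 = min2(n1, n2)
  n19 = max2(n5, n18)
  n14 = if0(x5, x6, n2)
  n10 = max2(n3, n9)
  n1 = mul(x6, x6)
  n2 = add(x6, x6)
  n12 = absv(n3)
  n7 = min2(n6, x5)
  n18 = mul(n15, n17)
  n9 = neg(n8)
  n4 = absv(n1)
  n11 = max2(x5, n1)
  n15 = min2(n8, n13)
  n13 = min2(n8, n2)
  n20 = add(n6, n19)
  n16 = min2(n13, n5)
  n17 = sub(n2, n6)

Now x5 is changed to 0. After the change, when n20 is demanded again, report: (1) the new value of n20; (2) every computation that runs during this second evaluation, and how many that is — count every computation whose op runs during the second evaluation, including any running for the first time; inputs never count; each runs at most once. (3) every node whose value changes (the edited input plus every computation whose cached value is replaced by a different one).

Demanding n20 again yields 8.
8 computations run: n1, n3, n6, n7, n8, n13, n15, n18.
The nodes whose values change: x5, n7, n8, n13, n15.
Note the branch switch — n1, n3 had no cache and run now for the first time.

First demand of the output computes:
  n2 = add(2, 2) = 4
  n5 = max2(4, 2) = 4
  n6 = if0(x5=9 -> else branch n5) = 4
  n7 = min2(4, 9) = 4
  n8 = mul(4, 4) = 16
  n13 = min2(16, 4) = 4
  n15 = min2(16, 4) = 4
  n17 = sub(4, 4) = 0
  n18 = mul(4, 0) = 0
  n19 = max2(4, 0) = 4
  n20 = add(4, 4) = 8

After the edit, cleaning proceeds:
  n1: had never run; runs now, result 4.
  n3: had never run; runs now, result 4.
  n6: a read changed (x5 9->0) — executes, giving 4 — identical to its old value.
  n7: a read changed (x5 9->0) — executes, giving 0.
  n8: a read changed (n7 4->0) — executes, giving 0.
  n13: a read changed (n8 16->0) — executes, giving 0.
  n15: a read changed (n8 16->0; n13 4->0) — executes, giving 0.
  n17: dirty, but its reads are unchanged (n2 unchanged, n6 unchanged); cached 0 stands.
  n18: a read changed (n15 4->0) — executes, giving 0 — identical to its old value.
  n19: dirty, but its reads are unchanged (n5 unchanged, n18 unchanged); cached 4 stands.
  n20: dirty, but its reads are unchanged (n6 unchanged, n19 unchanged); cached 8 stands.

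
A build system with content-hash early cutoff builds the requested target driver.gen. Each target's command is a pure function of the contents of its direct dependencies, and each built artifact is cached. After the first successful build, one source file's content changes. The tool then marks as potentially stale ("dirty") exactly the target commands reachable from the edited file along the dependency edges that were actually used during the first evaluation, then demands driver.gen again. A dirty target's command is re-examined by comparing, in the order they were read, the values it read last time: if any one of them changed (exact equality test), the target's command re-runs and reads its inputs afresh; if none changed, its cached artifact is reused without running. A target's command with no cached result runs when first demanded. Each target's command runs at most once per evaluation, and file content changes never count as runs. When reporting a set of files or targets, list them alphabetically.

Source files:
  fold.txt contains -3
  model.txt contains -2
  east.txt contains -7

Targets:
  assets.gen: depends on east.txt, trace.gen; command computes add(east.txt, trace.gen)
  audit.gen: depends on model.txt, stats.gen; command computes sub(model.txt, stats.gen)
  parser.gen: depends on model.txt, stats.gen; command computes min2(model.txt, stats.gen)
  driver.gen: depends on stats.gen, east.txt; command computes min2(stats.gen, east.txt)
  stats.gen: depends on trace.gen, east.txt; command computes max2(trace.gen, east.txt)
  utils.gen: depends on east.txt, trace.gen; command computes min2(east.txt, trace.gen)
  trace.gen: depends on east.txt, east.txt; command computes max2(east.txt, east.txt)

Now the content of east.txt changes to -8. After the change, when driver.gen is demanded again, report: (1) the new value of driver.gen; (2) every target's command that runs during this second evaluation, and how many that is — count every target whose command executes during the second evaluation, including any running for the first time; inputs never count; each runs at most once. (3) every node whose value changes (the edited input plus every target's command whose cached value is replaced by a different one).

First evaluation (everything demanded from the output):
  trace.gen = max2(-7, -7) = -7
  stats.gen = max2(-7, -7) = -7
  driver.gen = min2(-7, -7) = -7

Propagation after the edit:
  trace.gen: runs — east.txt -7->-8; east.txt -7->-8; result -8.
  stats.gen: runs — trace.gen -7->-8; east.txt -7->-8; result -8.
  driver.gen: runs — stats.gen -7->-8; east.txt -7->-8; result -8.

New value of driver.gen: -8.
Target commands that run: driver.gen, stats.gen, trace.gen — 3 in total.
Values that change: driver.gen, east.txt, stats.gen, trace.gen.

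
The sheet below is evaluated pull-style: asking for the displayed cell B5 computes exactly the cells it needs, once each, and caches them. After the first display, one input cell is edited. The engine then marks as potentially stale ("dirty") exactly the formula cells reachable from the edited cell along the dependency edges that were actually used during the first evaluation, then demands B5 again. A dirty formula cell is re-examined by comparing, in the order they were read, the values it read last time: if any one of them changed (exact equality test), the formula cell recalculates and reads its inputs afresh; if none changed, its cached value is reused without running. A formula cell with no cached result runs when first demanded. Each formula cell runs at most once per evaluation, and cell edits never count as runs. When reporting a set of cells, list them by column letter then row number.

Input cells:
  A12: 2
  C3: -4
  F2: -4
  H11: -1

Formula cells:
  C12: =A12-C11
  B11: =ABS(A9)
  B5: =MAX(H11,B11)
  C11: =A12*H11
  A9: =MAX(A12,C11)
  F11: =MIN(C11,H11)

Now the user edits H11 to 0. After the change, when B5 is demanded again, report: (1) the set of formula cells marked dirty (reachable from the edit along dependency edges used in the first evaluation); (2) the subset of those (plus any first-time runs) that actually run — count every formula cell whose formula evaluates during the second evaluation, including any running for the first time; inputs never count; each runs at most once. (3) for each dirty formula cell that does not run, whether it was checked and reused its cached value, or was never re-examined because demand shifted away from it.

The edit dirties: A9, B5, B11, C11.
3 formula cells run: A9, B5, C11.
Cache hits after checking: B11.
Note where the cutoff bites: B11 is checked, finds nothing changed, and keeps its cache.

First demand of the output computes:
  C11 = 2 * -1 = -2
  A9 = MAX(2, -2) = 2
  B11 = ABS(2) = 2
  B5 = MAX(-1, 2) = 2

After the edit, cleaning proceeds:
  C11: a read changed (H11 -1->0) — executes, giving 0.
  A9: a read changed (C11 -2->0) — executes, giving 2 — identical to its old value.
  B11: dirty, but its reads are unchanged (A9 unchanged); cached 2 stands.
  B5: a read changed (H11 -1->0) — executes, giving 2 — identical to its old value.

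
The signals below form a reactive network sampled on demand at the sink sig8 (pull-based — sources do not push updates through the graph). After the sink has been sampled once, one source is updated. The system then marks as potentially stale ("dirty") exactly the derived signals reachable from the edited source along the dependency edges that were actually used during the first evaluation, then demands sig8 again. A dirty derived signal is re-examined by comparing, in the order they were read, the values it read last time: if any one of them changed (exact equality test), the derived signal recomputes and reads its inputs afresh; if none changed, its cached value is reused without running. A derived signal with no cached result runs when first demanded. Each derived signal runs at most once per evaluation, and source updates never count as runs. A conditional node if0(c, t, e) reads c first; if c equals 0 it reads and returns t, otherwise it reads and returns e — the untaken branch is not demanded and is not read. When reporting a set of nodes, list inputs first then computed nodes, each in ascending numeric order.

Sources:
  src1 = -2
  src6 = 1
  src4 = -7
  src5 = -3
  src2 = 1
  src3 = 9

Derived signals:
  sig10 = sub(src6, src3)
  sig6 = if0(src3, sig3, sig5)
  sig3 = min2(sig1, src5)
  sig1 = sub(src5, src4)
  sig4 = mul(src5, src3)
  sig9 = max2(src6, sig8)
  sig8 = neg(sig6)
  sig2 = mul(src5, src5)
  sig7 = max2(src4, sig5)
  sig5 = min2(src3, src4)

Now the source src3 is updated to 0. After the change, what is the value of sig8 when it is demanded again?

Initial pass — values computed on the first demand:
  sig5 = min2(9, -7) = -7
  sig6 = if0(src3=9 -> else branch sig5) = -7
  sig8 = neg(-7) = 7

Second demand — change propagation:
  sig1: newly demanded (no cache) — executes and yields 4.
  sig3: newly demanded (no cache) — executes and yields -3.
  sig5: dirty yet unreached — the second evaluation never asks for it.
  sig6: re-runs because src3 9->0; new result -3.
  sig8: re-runs because sig6 -7->-3; new result 3.

The important point: the flipped condition redirects demand; sig5 is left stale, never re-checked.

sig8 now evaluates to 3.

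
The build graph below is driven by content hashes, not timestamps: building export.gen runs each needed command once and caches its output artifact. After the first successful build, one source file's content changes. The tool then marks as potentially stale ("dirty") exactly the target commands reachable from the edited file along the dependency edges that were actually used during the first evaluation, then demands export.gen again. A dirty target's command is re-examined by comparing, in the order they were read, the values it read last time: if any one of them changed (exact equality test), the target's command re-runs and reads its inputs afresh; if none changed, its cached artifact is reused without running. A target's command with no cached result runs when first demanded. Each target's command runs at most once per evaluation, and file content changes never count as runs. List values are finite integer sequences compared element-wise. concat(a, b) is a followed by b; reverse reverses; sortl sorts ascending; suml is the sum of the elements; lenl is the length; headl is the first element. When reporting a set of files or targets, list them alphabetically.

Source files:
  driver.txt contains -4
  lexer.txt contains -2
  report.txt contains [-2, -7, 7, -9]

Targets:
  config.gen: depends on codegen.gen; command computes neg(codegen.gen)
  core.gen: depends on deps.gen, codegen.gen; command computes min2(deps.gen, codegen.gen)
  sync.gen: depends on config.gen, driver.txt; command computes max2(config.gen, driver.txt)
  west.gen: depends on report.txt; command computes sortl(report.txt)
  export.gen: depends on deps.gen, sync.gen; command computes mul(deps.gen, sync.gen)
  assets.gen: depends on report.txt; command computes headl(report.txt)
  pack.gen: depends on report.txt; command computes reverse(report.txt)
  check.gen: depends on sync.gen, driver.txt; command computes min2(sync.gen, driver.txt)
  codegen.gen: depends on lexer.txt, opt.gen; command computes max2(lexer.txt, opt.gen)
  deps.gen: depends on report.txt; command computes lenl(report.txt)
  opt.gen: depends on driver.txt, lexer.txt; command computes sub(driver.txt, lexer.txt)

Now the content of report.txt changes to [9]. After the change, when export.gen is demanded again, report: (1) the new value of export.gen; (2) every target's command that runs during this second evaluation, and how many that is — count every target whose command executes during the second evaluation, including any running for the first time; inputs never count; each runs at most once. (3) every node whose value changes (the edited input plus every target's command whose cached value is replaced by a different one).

Initial pass — values computed on the first demand:
  deps.gen = lenl([-2, -7, 7, -9]) = 4
  opt.gen = sub(-4, -2) = -2
  codegen.gen = max2(-2, -2) = -2
  config.gen = neg(-2) = 2
  sync.gen = max2(2, -4) = 2
  export.gen = mul(4, 2) = 8

Second demand — change propagation:
  deps.gen: re-runs because report.txt [-2, -7, 7, -9]->[9]; new result 1.
  export.gen: re-runs because deps.gen 4->1; new result 2.

export.gen now evaluates to 2.
Run set: deps.gen, export.gen (2 run).
Changed values: deps.gen, export.gen, report.txt.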